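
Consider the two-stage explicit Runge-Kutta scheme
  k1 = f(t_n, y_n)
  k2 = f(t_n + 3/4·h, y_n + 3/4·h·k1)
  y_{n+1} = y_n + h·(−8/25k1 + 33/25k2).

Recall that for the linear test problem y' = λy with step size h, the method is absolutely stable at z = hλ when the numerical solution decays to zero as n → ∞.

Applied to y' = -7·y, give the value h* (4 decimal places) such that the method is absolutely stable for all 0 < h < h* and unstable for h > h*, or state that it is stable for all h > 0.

(-1.0101,0); λ=-7 ⇒ h* = (100/99)/7 = 0.1443.

Test eqn y'=λy, z=hλ:
  k1=λy_n ⇒ h·k1=z·y_n;  k2=λ(1+3/4z)y_n ⇒ h·k2=z(1+3/4z)y_n
  y_{n+1}/y_n = 1 − 8/25z + 33/25z(1+3/4z) = 1 + z + 99/100z²
  Hence R(z) = 1 + z + 99/100z².

Need |R(x)|<1, x<0.
x=-1.42: |R|=1.5762
R=1: x+99/100x²=0 ⇒ x=−100/99=-1.0101; min R=1−1/(4·99/100)=0.7475>−1
Confirm numerically:
  x=-0.912: |R|=0.91143 <1
  x=-0.689: |R|=0.78097 <1
  x=-0.524: |R|=0.74783 <1
  x=-1.345: |R|=1.44593 >1
  x=-1.341: |R|=1.43930 >1
Interval (-1.0101, 0).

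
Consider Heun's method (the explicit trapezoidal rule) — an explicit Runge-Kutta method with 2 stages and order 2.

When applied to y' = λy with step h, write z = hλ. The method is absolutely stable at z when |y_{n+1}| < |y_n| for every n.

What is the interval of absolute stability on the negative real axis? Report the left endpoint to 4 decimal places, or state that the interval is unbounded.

(-2.0000, 0).

Set f=λy, z=hλ:
  order 2, 2-stage ⇒ R(z)=1+z+z^2/2
  (e.g. R(-0.72)=0.53920, |R|=0.53920)

Boundary: |R(x)|=1, x<0.
x=-0.72: |R|=0.5392
|R(-2.09)|=1.0940 |R(-1.92)|=0.9232 |R(-1.56)|=0.6568
Bisect:
  x_lo=-2.3561 |R|=1.4195  x_hi=-0.2700 |R|=0.7664
  mid=-1.31308 |R|=0.54901 →hi
  mid=-1.83460 |R|=0.84828 →hi
  mid=-2.09536 |R|=1.09990 →lo
  mid=-1.96498 |R|=0.96559 →hi
  mid=-2.03017 |R|=1.03062 →lo
  mid=-1.99757 |R|=0.99758 →hi
  mid=-2.01387 |R|=1.01397 →lo
  mid=-2.00572 |R|=1.00574 →lo
  ...
  [-2.00012,-1.99999] ⇒ x*=-2.0000
Interval (-2.0000, 0).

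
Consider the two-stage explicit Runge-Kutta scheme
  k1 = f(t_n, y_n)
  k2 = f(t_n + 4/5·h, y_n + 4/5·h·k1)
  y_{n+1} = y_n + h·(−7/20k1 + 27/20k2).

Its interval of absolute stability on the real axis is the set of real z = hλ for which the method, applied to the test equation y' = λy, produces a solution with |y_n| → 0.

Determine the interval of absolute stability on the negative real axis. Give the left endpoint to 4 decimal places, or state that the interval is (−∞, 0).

z∈(-0.9259,0).

Set f=λy, z=hλ:
  k1=λy_n ⇒ h·k1=z·y_n;  k2=λ(1+4/5z)y_n ⇒ h·k2=z(1+4/5z)y_n
  y_{n+1}/y_n = 1 − 7/20z + 27/20z(1+4/5z) = 1 + z + 27/25z²
  ⇒ R(z) = 1 + z + 27/25z².

Solve |R(x)|<1 on ℝ⁻.
x=-0.56: |R|=0.7787
R=1: x+27/25x²=0 ⇒ x=−25/27=-0.9259; min R=1−1/(4·27/25)=0.7685>−1
Confirm numerically:
  x=-0.851: |R|=0.93114 <1
  x=-0.641: |R|=0.80275 <1
  x=-0.447: |R|=0.76879 <1
  x=-1.279: |R|=1.48771 >1
  x=-1.201: |R|=1.35679 >1
Interval (-0.9259, 0).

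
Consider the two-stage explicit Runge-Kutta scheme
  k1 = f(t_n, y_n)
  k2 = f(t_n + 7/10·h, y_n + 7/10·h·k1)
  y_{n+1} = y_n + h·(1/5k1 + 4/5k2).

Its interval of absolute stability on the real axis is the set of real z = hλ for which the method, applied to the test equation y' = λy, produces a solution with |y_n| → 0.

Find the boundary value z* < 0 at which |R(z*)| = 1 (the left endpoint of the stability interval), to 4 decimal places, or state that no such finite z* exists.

With y'=λy (z=hλ):
  k1=λy_n ⇒ h·k1=z·y_n;  k2=λ(1+7/10z)y_n ⇒ h·k2=z(1+7/10z)y_n
  y_{n+1}/y_n = 1 + 1/5z + 4/5z(1+7/10z) = 1 + z + 14/25z²
  Hence R(z) = 1 + z + 14/25z².

Need |R(x)|<1, x<0.
x=-0.5: |R|=0.6400
R=1: x+14/25x²=0 ⇒ x=−25/14=-1.7857; min R=1−1/(4·14/25)=0.5536>−1
Confirm numerically:
  x=-1.760: |R|=0.97466 <1
  x=-1.403: |R|=0.69931 <1
  x=-1.399: |R|=0.69703 <1
  x=-1.905: |R|=1.12725 >1
  x=-1.808: |R|=1.02256 >1
Stable set (-1.7857, 0).

z* = -1.7857.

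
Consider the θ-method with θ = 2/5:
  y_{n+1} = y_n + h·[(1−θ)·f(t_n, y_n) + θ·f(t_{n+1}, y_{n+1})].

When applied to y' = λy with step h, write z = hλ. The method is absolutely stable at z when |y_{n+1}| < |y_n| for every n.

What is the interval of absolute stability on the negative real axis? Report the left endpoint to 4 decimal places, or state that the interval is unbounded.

On y'=λy, z=hλ:
  y_{n+1} = y_n + z·[3/5·y_n + 2/5·y_{n+1}] ⇒ (1 − 2/5z)y_{n+1} = (1 + 3/5z)y_n
  ⇒ R(z) = (1 + 3/5z)/(1 − 2/5z).

Need |R(x)|<1, x<0.
x=-0.91: |R|=0.3328
R=−1: 1+3/5x = −1+2/5x ⇒ -1/5x=2 ⇒ x=2/(-1/5)=-10.0000
Confirm numerically:
  x=-8.918: |R|=0.95262 <1
  x=-6.122: |R|=0.77511 <1
  x=-6.068: |R|=0.77054 <1
  x=-5.454: |R|=0.71423 <1
  x=-10.562: |R|=1.02151 >1
  x=-10.391: |R|=1.01517 >1
  x=-10.143: |R|=1.00566 >1
Interval (-10.0000, 0).

(-10.0000, 0).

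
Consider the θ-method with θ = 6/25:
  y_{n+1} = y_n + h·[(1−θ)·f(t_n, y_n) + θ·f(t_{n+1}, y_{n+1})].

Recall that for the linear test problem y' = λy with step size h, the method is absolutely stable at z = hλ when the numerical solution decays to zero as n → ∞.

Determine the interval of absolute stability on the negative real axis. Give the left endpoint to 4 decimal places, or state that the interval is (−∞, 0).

With y'=λy (z=hλ):
  y_{n+1} = y_n + z·[19/25·y_n + 6/25·y_{n+1}] ⇒ (1 − 6/25z)y_{n+1} = (1 + 19/25z)y_n
  R(z) = (1 + 19/25z)/(1 − 6/25z).

Solve |R(x)|<1 on ℝ⁻.
x=-1.79: |R|=0.2521
R=−1: 1+19/25x = −1+6/25x ⇒ -13/25x=2 ⇒ x=2/(-13/25)=-3.8462
Confirm numerically:
  x=-2.616: |R|=0.60704 <1
  x=-1.665: |R|=0.18963 <1
  x=-1.637: |R|=0.17526 <1
  x=-4.151: |R|=1.07941 >1
  x=-4.037: |R|=1.05040 >1
Stable set (-3.8462, 0).

z∈(-3.8462,0).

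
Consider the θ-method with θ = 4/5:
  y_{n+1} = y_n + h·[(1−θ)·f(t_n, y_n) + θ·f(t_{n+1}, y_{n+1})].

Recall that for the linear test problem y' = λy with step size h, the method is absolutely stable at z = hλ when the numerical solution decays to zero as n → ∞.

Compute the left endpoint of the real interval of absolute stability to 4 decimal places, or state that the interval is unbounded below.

unbounded; (−∞, 0).

Test eqn y'=λy, z=hλ:
  y_{n+1} = y_n + z·[1/5·y_n + 4/5·y_{n+1}] ⇒ (1 − 4/5z)y_{n+1} = (1 + 1/5z)y_n
  ⇒ R(z) = (1 + 1/5z)/(1 − 4/5z).

Need |R(x)|<1, x<0.
x=-0.74: |R|=0.5352
x=-2: |R|=0.2308
x=-10: |R|=0.1111
x=-100: |R|=0.2346
θ=4/5≥1/2 ⇒ |1+1/5x|<|1−4/5x| ∀x<0 ⇒ unbounded interval.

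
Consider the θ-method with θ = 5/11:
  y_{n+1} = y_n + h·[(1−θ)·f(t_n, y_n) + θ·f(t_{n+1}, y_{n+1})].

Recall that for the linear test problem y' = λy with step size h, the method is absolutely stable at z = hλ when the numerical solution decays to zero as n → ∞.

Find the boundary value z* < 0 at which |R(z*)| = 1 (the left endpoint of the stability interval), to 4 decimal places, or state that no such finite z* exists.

Set f=λy, z=hλ:
  y_{n+1} = y_n + z·[6/11·y_n + 5/11·y_{n+1}] ⇒ (1 − 5/11z)y_{n+1} = (1 + 6/11z)y_n
  so R(z) = (1 + 6/11z)/(1 − 5/11z).

Boundary: |R(x)|=1, x<0.
x=-1.08: |R|=0.2756
R=−1: 1+6/11x = −1+5/11x ⇒ -1/11x=2 ⇒ x=2/(-1/11)=-22.0000
Confirm numerically:
  x=-19.798: |R|=0.97998 <1
  x=-15.711: |R|=0.92977 <1
  x=-13.210: |R|=0.88592 <1
  x=-22.550: |R|=1.00444 >1
  x=-22.353: |R|=1.00288 >1
Interval (-22.0000, 0).

left endpoint -22.0000.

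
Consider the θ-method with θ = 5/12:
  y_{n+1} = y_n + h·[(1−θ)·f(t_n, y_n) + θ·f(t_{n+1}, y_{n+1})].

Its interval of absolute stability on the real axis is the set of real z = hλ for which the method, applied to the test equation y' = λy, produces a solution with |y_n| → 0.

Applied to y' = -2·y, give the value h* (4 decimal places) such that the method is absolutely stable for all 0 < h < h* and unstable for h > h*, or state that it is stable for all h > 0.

(-12.0000,0); λ=-2 ⇒ h* = (12)/2 = 6.0000.

With y'=λy (z=hλ):
  y_{n+1} = y_n + z·[7/12·y_n + 5/12·y_{n+1}] ⇒ (1 − 5/12z)y_{n+1} = (1 + 7/12z)y_n
  R(z) = (1 + 7/12z)/(1 − 5/12z).

Find x<0 with |R(x)|<1.
x=-1.71: |R|=0.0015
R=−1: 1+7/12x = −1+5/12x ⇒ -1/6x=2 ⇒ x=2/(-1/6)=-12.0000
Confirm numerically:
  x=-10.338: |R|=0.94781 <1
  x=-7.364: |R|=0.81008 <1
  x=-7.075: |R|=0.79208 <1
  x=-5.388: |R|=0.66040 <1
  x=-12.471: |R|=1.01267 >1
  x=-12.120: |R|=1.00331 >1
  x=-12.083: |R|=1.00229 >1
Interval (-12.0000, 0).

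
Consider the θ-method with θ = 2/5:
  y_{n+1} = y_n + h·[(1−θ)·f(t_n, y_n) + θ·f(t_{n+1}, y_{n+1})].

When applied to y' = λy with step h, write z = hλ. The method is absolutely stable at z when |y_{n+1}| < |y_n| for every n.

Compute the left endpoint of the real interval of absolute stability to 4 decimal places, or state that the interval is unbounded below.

left endpoint -10.0000.

Test eqn y'=λy, z=hλ:
  y_{n+1} = y_n + z·[3/5·y_n + 2/5·y_{n+1}] ⇒ (1 − 2/5z)y_{n+1} = (1 + 3/5z)y_n
  R(z) = (1 + 3/5z)/(1 − 2/5z).

Need |R(x)|<1, x<0.
x=-1.64: |R|=0.0097
R=−1: 1+3/5x = −1+2/5x ⇒ -1/5x=2 ⇒ x=2/(-1/5)=-10.0000
Confirm numerically:
  x=-6.932: |R|=0.83736 <1
  x=-6.147: |R|=0.77721 <1
  x=-5.069: |R|=0.67426 <1
  x=-10.315: |R|=1.01229 >1
  x=-10.248: |R|=1.00973 >1
  x=-10.115: |R|=1.00456 >1
Interval (-10.0000, 0).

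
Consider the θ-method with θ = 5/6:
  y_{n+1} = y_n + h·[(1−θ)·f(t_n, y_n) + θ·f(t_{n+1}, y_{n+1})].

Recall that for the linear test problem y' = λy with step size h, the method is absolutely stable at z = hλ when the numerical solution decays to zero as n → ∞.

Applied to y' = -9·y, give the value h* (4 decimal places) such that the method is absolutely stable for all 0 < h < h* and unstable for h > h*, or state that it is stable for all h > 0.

On y'=λy, z=hλ:
  y_{n+1} = y_n + z·[1/6·y_n + 5/6·y_{n+1}] ⇒ (1 − 5/6z)y_{n+1} = (1 + 1/6z)y_n
  ⇒ R(z) = (1 + 1/6z)/(1 − 5/6z).

Boundary: |R(x)|=1, x<0.
x=-0.68: |R|=0.5660
x=-2: |R|=0.2500
x=-10: |R|=0.0714
x=-100: |R|=0.1858
θ=5/6≥1/2 ⇒ |1+1/6x|<|1−5/6x| ∀x<0 ⇒ stable on all of ℝ⁻.

interval (−∞, 0). Any h>0 works for λ=-9.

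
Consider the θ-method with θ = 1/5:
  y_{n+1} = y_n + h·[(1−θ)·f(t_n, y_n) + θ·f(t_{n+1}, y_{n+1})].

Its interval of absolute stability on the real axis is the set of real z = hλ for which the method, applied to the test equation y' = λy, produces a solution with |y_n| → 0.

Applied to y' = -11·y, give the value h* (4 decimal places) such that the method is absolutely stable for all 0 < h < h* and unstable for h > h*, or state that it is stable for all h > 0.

(-3.3333,0); λ=-11 ⇒ h* = (10/3)/11 = 0.3030.

Test eqn y'=λy, z=hλ:
  y_{n+1} = y_n + z·[4/5·y_n + 1/5·y_{n+1}] ⇒ (1 − 1/5z)y_{n+1} = (1 + 4/5z)y_n
  so R(z) = (1 + 4/5z)/(1 − 1/5z).

Boundary: |R(x)|=1, x<0.
x=-0.77: |R|=0.3328
R=−1: 1+4/5x = −1+1/5x ⇒ -3/5x=2 ⇒ x=2/(-3/5)=-3.3333
Confirm numerically:
  x=-2.110: |R|=0.48383 <1
  x=-1.635: |R|=0.23210 <1
  x=-1.547: |R|=0.18146 <1
  x=-3.863: |R|=1.17928 >1
  x=-3.463: |R|=1.04596 >1
Interval (-3.3333, 0).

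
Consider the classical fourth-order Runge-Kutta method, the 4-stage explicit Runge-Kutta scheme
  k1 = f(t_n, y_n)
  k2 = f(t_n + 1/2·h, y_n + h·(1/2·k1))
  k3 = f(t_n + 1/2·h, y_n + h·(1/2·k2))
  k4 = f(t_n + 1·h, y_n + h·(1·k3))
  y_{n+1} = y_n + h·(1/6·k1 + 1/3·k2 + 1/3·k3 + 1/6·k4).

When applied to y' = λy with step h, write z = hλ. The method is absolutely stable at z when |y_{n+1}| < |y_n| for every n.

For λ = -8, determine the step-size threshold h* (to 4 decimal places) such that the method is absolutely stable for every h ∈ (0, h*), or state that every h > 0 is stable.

Test eqn y'=λy, z=hλ:
  order 4, 4-stage ⇒ R(z)=1+z+z^2/2+z^3/6+z^4/24
  (e.g. R(-1.03)=0.36523, |R|=0.36523)

Need |R(x)|<1, x<0.
x=-1.03: |R|=0.3652
|R(-2.08)|=0.3633 |R(-0.79)|=0.4561 |R(-0.65)|=0.5229
Bisect:
  x_lo=-3.1502 |R|=1.7048  x_hi=-0.3958 |R|=0.6732
  mid=-1.77299 |R|=0.28159 →hi
  mid=-2.46160 |R|=0.61202 →hi
  mid=-2.80591 |R|=1.03152 →lo
  mid=-2.63375 |R|=0.79455 →hi
  mid=-2.71983 |R|=0.90570 →hi
  mid=-2.76287 |R|=0.96671 →hi
  mid=-2.78439 |R|=0.99863 →hi
  mid=-2.79515 |R|=1.01496 →lo
  mid=-2.78977 |R|=1.00676 →lo
  ...
  [-2.78539,-2.78523] ⇒ x*=-2.7853
So |R|<1 on (-2.7853, 0).

(-2.7853,0); λ=-8 ⇒ h* = 0.3482.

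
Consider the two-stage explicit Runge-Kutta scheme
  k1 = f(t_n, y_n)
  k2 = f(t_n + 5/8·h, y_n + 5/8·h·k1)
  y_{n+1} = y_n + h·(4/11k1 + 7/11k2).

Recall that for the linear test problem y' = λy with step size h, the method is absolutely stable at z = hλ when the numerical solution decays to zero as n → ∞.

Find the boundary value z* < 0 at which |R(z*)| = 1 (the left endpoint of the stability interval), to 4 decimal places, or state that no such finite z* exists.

Set f=λy, z=hλ:
  k1=λy_n ⇒ h·k1=z·y_n;  k2=λ(1+5/8z)y_n ⇒ h·k2=z(1+5/8z)y_n
  y_{n+1}/y_n = 1 + 4/11z + 7/11z(1+5/8z) = 1 + z + 35/88z²
  Hence R(z) = 1 + z + 35/88z².

Need |R(x)|<1, x<0.
x=-1.16: |R|=0.3752
R=1: x+35/88x²=0 ⇒ x=−88/35=-2.5143; min R=1−1/(4·35/88)=0.3714>−1
Confirm numerically:
  x=-2.381: |R|=0.87378 <1
  x=-2.019: |R|=0.60228 <1
  x=-1.615: |R|=0.42236 <1
  x=-1.160: |R|=0.37518 <1
  x=-3.037: |R|=1.63139 >1
  x=-2.934: |R|=1.48978 >1
  x=-2.567: |R|=1.05382 >1
So |R|<1 on (-2.5143, 0).

left endpoint -2.5143.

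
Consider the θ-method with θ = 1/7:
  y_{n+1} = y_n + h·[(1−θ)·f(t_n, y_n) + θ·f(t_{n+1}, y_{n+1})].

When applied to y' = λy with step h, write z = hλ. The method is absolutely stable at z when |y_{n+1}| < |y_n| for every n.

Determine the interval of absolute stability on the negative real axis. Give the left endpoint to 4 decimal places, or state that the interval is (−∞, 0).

(-2.8000, 0).

Set f=λy, z=hλ:
  y_{n+1} = y_n + z·[6/7·y_n + 1/7·y_{n+1}] ⇒ (1 − 1/7z)y_{n+1} = (1 + 6/7z)y_n
  Hence R(z) = (1 + 6/7z)/(1 − 1/7z).

Find x<0 with |R(x)|<1.
x=-0.88: |R|=0.2183
R=−1: 1+6/7x = −1+1/7x ⇒ -5/7x=2 ⇒ x=2/(-5/7)=-2.8000
Confirm numerically:
  x=-1.717: |R|=0.37880 <1
  x=-1.637: |R|=0.32673 <1
  x=-1.470: |R|=0.21488 <1
  x=-3.379: |R|=1.27893 >1
  x=-2.930: |R|=1.06546 >1
Stable set (-2.8000, 0).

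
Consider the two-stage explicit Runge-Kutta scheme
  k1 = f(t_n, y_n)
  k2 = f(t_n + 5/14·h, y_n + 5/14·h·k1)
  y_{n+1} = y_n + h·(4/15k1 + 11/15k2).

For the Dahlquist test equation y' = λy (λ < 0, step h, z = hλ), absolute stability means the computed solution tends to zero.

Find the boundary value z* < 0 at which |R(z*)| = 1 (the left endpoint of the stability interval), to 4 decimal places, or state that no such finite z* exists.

Test eqn y'=λy, z=hλ:
  k1=λy_n ⇒ h·k1=z·y_n;  k2=λ(1+5/14z)y_n ⇒ h·k2=z(1+5/14z)y_n
  y_{n+1}/y_n = 1 + 4/15z + 11/15z(1+5/14z) = 1 + z + 11/42z²
  Hence R(z) = 1 + z + 11/42z².

Solve |R(x)|<1 on ℝ⁻.
x=-0.6: |R|=0.4943
R=1: x+11/42x²=0 ⇒ x=−42/11=-3.8182; min R=1−1/(4·11/42)=0.0455>−1
Confirm numerically:
  x=-3.227: |R|=0.50035 <1
  x=-3.077: |R|=0.40270 <1
  x=-2.397: |R|=0.10780 <1
  x=-1.930: |R|=0.04557 <1
  x=-4.390: |R|=1.65745 >1
  x=-4.201: |R|=1.42120 >1
  x=-3.980: |R|=1.16868 >1
Stable set (-3.8182, 0).

left endpoint -3.8182.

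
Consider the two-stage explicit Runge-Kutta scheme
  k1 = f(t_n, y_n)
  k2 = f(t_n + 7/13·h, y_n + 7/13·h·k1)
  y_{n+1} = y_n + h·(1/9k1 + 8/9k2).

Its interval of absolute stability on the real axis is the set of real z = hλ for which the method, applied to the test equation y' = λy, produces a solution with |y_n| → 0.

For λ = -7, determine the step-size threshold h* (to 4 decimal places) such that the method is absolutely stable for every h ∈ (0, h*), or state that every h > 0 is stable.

(-2.0893,0); λ=-7 ⇒ h* = (117/56)/7 = 0.2985.

On y'=λy, z=hλ:
  k1=λy_n ⇒ h·k1=z·y_n;  k2=λ(1+7/13z)y_n ⇒ h·k2=z(1+7/13z)y_n
  y_{n+1}/y_n = 1 + 1/9z + 8/9z(1+7/13z) = 1 + z + 56/117z²
  R(z) = 1 + z + 56/117z².

Solve |R(x)|<1 on ℝ⁻.
x=-0.61: |R|=0.5681
R=1: x+56/117x²=0 ⇒ x=−117/56=-2.0893; min R=1−1/(4·56/117)=0.4777>−1
Confirm numerically:
  x=-1.807: |R|=0.75585 <1
  x=-1.246: |R|=0.49708 <1
  x=-0.866: |R|=0.49295 <1
  x=-2.406: |R|=1.36472 >1
  x=-2.311: |R|=1.24524 >1
Stable set (-2.0893, 0).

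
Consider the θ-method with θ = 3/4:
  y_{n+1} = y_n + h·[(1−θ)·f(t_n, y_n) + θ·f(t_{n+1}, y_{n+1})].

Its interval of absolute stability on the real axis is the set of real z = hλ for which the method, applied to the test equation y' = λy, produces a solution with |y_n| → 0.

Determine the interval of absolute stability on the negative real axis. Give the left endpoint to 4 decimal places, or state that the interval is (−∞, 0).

(−∞, 0) — no finite endpoint.

On y'=λy, z=hλ:
  y_{n+1} = y_n + z·[1/4·y_n + 3/4·y_{n+1}] ⇒ (1 − 3/4z)y_{n+1} = (1 + 1/4z)y_n
  Hence R(z) = (1 + 1/4z)/(1 − 3/4z).

Solve |R(x)|<1 on ℝ⁻.
x=-1.73: |R|=0.2470
x=-2: |R|=0.2000
x=-10: |R|=0.1765
x=-100: |R|=0.3158
θ=3/4≥1/2 ⇒ |1+1/4x|<|1−3/4x| ∀x<0 ⇒ stable on all of ℝ⁻.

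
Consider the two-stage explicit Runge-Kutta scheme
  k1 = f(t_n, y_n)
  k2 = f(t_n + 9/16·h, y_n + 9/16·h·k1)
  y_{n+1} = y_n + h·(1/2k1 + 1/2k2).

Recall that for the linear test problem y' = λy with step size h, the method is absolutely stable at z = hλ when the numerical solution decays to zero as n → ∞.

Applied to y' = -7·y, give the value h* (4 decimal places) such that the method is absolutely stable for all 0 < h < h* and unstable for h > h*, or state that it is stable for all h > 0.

(-3.5556,0); λ=-7 ⇒ h* = (32/9)/7 = 0.5079.

With y'=λy (z=hλ):
  k1=λy_n ⇒ h·k1=z·y_n;  k2=λ(1+9/16z)y_n ⇒ h·k2=z(1+9/16z)y_n
  y_{n+1}/y_n = 1 + 1/2z + 1/2z(1+9/16z) = 1 + z + 9/32z²
  so R(z) = 1 + z + 9/32z².

Solve |R(x)|<1 on ℝ⁻.
x=-0.96: |R|=0.2992
R=1: x+9/32x²=0 ⇒ x=−32/9=-3.5556; min R=1−1/(4·9/32)=0.1111>−1
Confirm numerically:
  x=-3.453: |R|=0.90040 <1
  x=-3.061: |R|=0.57423 <1
  x=-2.831: |R|=0.42310 <1
  x=-1.472: |R|=0.13741 <1
  x=-4.057: |R|=1.57216 >1
  x=-3.973: |R|=1.46646 >1
  x=-3.771: |R|=1.22850 >1
Stable set (-3.5556, 0).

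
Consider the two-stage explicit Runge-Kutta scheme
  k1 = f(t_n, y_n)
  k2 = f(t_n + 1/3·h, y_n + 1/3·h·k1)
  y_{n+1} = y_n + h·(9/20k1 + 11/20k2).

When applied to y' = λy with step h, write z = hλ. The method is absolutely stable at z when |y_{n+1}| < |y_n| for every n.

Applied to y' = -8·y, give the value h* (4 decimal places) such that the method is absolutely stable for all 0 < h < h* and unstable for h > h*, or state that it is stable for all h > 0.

(-5.4545,0); λ=-8 ⇒ h* = (60/11)/8 = 0.6818.

On y'=λy, z=hλ:
  k1=λy_n ⇒ h·k1=z·y_n;  k2=λ(1+1/3z)y_n ⇒ h·k2=z(1+1/3z)y_n
  y_{n+1}/y_n = 1 + 9/20z + 11/20z(1+1/3z) = 1 + z + 11/60z²
  R(z) = 1 + z + 11/60z².

Boundary: |R(x)|=1, x<0.
x=-0.51: |R|=0.5377
R=1: x+11/60x²=0 ⇒ x=−60/11=-5.4545; min R=1−1/(4·11/60)=-0.3636>−1
Confirm numerically:
  x=-4.551: |R|=0.24613 <1
  x=-3.268: |R|=0.31003 <1
  x=-2.344: |R|=0.33671 <1
  x=-2.250: |R|=0.32188 <1
  x=-5.937: |R|=1.52513 >1
  x=-5.849: |R|=1.42298 >1
  x=-5.844: |R|=1.41726 >1
Stable set (-5.4545, 0).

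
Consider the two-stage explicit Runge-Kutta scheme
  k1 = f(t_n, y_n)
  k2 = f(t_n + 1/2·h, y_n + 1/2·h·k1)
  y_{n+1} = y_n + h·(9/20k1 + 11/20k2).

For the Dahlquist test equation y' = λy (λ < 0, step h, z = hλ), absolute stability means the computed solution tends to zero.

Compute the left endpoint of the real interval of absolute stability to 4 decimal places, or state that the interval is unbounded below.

With y'=λy (z=hλ):
  k1=λy_n ⇒ h·k1=z·y_n;  k2=λ(1+1/2z)y_n ⇒ h·k2=z(1+1/2z)y_n
  y_{n+1}/y_n = 1 + 9/20z + 11/20z(1+1/2z) = 1 + z + 11/40z²
  so R(z) = 1 + z + 11/40z².

Boundary: |R(x)|=1, x<0.
x=-0.47: |R|=0.5907
R=1: x+11/40x²=0 ⇒ x=−40/11=-3.6364; min R=1−1/(4·11/40)=0.0909>−1
Confirm numerically:
  x=-3.180: |R|=0.60091 <1
  x=-2.871: |R|=0.39573 <1
  x=-2.241: |R|=0.14007 <1
  x=-1.701: |R|=0.09469 <1
  x=-4.054: |R|=1.46560 >1
  x=-4.000: |R|=1.40000 >1
  x=-3.934: |R|=1.32200 >1
Interval (-3.6364, 0).

left endpoint -3.6364.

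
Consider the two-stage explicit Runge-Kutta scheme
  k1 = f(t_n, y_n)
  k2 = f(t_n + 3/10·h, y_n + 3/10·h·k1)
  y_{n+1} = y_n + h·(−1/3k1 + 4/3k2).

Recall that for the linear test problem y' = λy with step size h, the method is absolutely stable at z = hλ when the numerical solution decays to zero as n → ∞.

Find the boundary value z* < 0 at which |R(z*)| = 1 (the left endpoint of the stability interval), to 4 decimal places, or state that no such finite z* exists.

z* = -2.5000.

Set f=λy, z=hλ:
  k1=λy_n ⇒ h·k1=z·y_n;  k2=λ(1+3/10z)y_n ⇒ h·k2=z(1+3/10z)y_n
  y_{n+1}/y_n = 1 − 1/3z + 4/3z(1+3/10z) = 1 + z + 2/5z²
  so R(z) = 1 + z + 2/5z².

Boundary: |R(x)|=1, x<0.
x=-0.83: |R|=0.4456
R=1: x+2/5x²=0 ⇒ x=−5/2=-2.5000; min R=1−1/(4·2/5)=0.3750>−1
Confirm numerically:
  x=-2.154: |R|=0.70189 <1
  x=-1.689: |R|=0.45209 <1
  x=-1.647: |R|=0.43804 <1
  x=-1.645: |R|=0.43741 <1
  x=-2.924: |R|=1.49591 >1
  x=-2.627: |R|=1.13345 >1
  x=-2.547: |R|=1.04788 >1
Interval (-2.5000, 0).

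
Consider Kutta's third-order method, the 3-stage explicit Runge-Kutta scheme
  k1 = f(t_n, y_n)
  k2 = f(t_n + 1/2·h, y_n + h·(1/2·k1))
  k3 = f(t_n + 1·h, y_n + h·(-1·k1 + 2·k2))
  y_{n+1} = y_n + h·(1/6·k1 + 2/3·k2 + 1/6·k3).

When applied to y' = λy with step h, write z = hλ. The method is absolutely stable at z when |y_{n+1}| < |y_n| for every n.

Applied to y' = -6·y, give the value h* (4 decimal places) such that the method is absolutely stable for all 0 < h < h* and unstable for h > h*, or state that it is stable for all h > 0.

Set f=λy, z=hλ:
  order 3, 3-stage ⇒ R(z)=1+z+z^2/2+z^3/6
  (e.g. R(-0.6)=0.54400, |R|=0.54400)

Solve |R(x)|<1 on ℝ⁻.
x=-0.6: |R|=0.5440
|R(-1.6)|=0.0027 |R(-0.91)|=0.3785 |R(-0.56)|=0.5675
Bisect:
  x_lo=-3.0009 |R|=2.0024  x_hi=-0.1520 |R|=0.8590
  mid=-1.57645 |R|=0.01318 →hi
  mid=-2.28870 |R|=0.66771 →hi
  mid=-2.64482 |R|=1.23074 →lo
  mid=-2.46676 |R|=0.92597 →hi
  mid=-2.55579 |R|=1.07219 →lo
  mid=-2.51127 |R|=0.99758 →hi
  mid=-2.53353 |R|=1.03451 →lo
  mid=-2.52240 |R|=1.01595 →lo
  mid=-2.51684 |R|=1.00674 →lo
  ...
  [-2.51284,-2.51267] ⇒ x*=-2.5127
Interval (-2.5127, 0).

(-2.5127,0); λ=-6 ⇒ h* = 0.4188.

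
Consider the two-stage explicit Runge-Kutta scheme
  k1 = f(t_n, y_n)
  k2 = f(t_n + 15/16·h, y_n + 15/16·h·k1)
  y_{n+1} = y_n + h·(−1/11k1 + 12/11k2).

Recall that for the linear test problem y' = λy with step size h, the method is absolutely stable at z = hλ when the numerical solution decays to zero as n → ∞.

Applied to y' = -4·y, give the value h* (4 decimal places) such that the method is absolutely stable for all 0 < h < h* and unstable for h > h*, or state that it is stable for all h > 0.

With y'=λy (z=hλ):
  k1=λy_n ⇒ h·k1=z·y_n;  k2=λ(1+15/16z)y_n ⇒ h·k2=z(1+15/16z)y_n
  y_{n+1}/y_n = 1 − 1/11z + 12/11z(1+15/16z) = 1 + z + 45/44z²
  R(z) = 1 + z + 45/44z².

Find x<0 with |R(x)|<1.
x=-1.01: |R|=1.0333
R=1: x+45/44x²=0 ⇒ x=−44/45=-0.9778; min R=1−1/(4·45/44)=0.7556>−1
Confirm numerically:
  x=-0.932: |R|=0.95637 <1
  x=-0.890: |R|=0.92010 <1
  x=-0.661: |R|=0.78585 <1
  x=-0.587: |R|=0.76540 <1
  x=-1.481: |R|=1.76221 >1
  x=-1.176: |R|=1.23841 >1
Interval (-0.9778, 0).

(-0.9778,0); λ=-4 ⇒ h* = (44/45)/4 = 0.2444.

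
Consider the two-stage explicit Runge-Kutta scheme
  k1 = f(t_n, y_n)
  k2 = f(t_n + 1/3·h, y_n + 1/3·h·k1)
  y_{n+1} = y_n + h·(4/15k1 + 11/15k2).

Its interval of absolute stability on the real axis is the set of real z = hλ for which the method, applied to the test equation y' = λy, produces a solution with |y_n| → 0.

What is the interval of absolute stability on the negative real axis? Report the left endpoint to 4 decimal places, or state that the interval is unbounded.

z∈(-4.0909,0).

With y'=λy (z=hλ):
  k1=λy_n ⇒ h·k1=z·y_n;  k2=λ(1+1/3z)y_n ⇒ h·k2=z(1+1/3z)y_n
  y_{n+1}/y_n = 1 + 4/15z + 11/15z(1+1/3z) = 1 + z + 11/45z²
  Hence R(z) = 1 + z + 11/45z².

Solve |R(x)|<1 on ℝ⁻.
x=-1.48: |R|=0.0554
R=1: x+11/45x²=0 ⇒ x=−45/11=-4.0909; min R=1−1/(4·11/45)=-0.0227>−1
Confirm numerically:
  x=-3.098: |R|=0.24808 <1
  x=-3.018: |R|=0.20848 <1
  x=-2.875: |R|=0.14549 <1
  x=-2.390: |R|=0.00629 <1
  x=-4.464: |R|=1.40712 >1
  x=-4.283: |R|=1.20111 >1
  x=-4.222: |R|=1.13529 >1
Stable set (-4.0909, 0).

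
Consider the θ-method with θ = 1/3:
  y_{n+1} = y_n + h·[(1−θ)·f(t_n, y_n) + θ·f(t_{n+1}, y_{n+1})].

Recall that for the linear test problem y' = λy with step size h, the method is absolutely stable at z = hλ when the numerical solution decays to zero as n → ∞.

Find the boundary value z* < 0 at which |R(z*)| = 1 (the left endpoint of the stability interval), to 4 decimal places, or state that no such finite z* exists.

With y'=λy (z=hλ):
  y_{n+1} = y_n + z·[2/3·y_n + 1/3·y_{n+1}] ⇒ (1 − 1/3z)y_{n+1} = (1 + 2/3z)y_n
  R(z) = (1 + 2/3z)/(1 − 1/3z).

Find x<0 with |R(x)|<1.
x=-1.42: |R|=0.0362
R=−1: 1+2/3x = −1+1/3x ⇒ -1/3x=2 ⇒ x=2/(-1/3)=-6.0000
Confirm numerically:
  x=-5.938: |R|=0.99306 <1
  x=-5.196: |R|=0.90190 <1
  x=-2.573: |R|=0.38507 <1
  x=-6.432: |R|=1.04580 >1
  x=-6.128: |R|=1.01402 >1
Stable set (-6.0000, 0).

z* = -6.0000.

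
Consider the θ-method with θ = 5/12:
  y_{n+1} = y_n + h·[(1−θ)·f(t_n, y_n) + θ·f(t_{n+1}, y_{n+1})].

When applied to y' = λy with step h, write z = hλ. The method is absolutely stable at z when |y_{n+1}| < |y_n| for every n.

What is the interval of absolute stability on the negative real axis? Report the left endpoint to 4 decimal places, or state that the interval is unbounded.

On y'=λy, z=hλ:
  y_{n+1} = y_n + z·[7/12·y_n + 5/12·y_{n+1}] ⇒ (1 − 5/12z)y_{n+1} = (1 + 7/12z)y_n
  ⇒ R(z) = (1 + 7/12z)/(1 − 5/12z).

Solve |R(x)|<1 on ℝ⁻.
x=-0.74: |R|=0.4344
R=−1: 1+7/12x = −1+5/12x ⇒ -1/6x=2 ⇒ x=2/(-1/6)=-12.0000
Confirm numerically:
  x=-10.449: |R|=0.95172 <1
  x=-10.060: |R|=0.93772 <1
  x=-9.723: |R|=0.92487 <1
  x=-6.953: |R|=0.78415 <1
  x=-12.504: |R|=1.01353 >1
  x=-12.326: |R|=1.00886 >1
Interval (-12.0000, 0).

(-12.0000, 0).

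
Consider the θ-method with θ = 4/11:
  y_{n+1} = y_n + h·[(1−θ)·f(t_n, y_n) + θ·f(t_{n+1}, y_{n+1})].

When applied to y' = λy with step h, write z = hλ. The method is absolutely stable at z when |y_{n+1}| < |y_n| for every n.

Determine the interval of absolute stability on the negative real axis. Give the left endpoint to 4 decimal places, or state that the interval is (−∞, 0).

Test eqn y'=λy, z=hλ:
  y_{n+1} = y_n + z·[7/11·y_n + 4/11·y_{n+1}] ⇒ (1 − 4/11z)y_{n+1} = (1 + 7/11z)y_n
  ⇒ R(z) = (1 + 7/11z)/(1 − 4/11z).

Boundary: |R(x)|=1, x<0.
x=-1.44: |R|=0.0549
R=−1: 1+7/11x = −1+4/11x ⇒ -3/11x=2 ⇒ x=2/(-3/11)=-7.3333
Confirm numerically:
  x=-6.197: |R|=0.90474 <1
  x=-5.805: |R|=0.86601 <1
  x=-3.633: |R|=0.56521 <1
  x=-7.923: |R|=1.04144 >1
  x=-7.653: |R|=1.02305 >1
  x=-7.612: |R|=1.02017 >1
So |R|<1 on (-7.3333, 0).

(-7.3333, 0).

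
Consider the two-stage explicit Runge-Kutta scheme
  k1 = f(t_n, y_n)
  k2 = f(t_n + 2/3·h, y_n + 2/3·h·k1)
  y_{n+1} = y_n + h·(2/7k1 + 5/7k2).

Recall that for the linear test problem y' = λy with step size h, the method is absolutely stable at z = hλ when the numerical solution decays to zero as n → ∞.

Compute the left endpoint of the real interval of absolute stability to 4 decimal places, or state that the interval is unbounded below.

On y'=λy, z=hλ:
  k1=λy_n ⇒ h·k1=z·y_n;  k2=λ(1+2/3z)y_n ⇒ h·k2=z(1+2/3z)y_n
  y_{n+1}/y_n = 1 + 2/7z + 5/7z(1+2/3z) = 1 + z + 10/21z²
  so R(z) = 1 + z + 10/21z².

Find x<0 with |R(x)|<1.
x=-1.1: |R|=0.4762
R=1: x+10/21x²=0 ⇒ x=−21/10=-2.1000; min R=1−1/(4·10/21)=0.4750>−1
Confirm numerically:
  x=-2.035: |R|=0.93701 <1
  x=-1.144: |R|=0.47921 <1
  x=-1.116: |R|=0.47707 <1
  x=-0.897: |R|=0.48615 <1
  x=-2.246: |R|=1.15615 >1
  x=-2.173: |R|=1.07554 >1
So |R|<1 on (-2.1000, 0).

z* = -2.1000.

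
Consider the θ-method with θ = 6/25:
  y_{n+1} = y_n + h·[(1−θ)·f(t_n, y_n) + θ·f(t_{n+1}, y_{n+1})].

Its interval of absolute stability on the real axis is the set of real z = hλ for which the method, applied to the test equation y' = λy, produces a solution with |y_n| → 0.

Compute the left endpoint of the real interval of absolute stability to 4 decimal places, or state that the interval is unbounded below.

z* = -3.8462.

With y'=λy (z=hλ):
  y_{n+1} = y_n + z·[19/25·y_n + 6/25·y_{n+1}] ⇒ (1 − 6/25z)y_{n+1} = (1 + 19/25z)y_n
  Hence R(z) = (1 + 19/25z)/(1 − 6/25z).

Need |R(x)|<1, x<0.
x=-0.88: |R|=0.2734
R=−1: 1+19/25x = −1+6/25x ⇒ -13/25x=2 ⇒ x=2/(-13/25)=-3.8462
Confirm numerically:
  x=-3.135: |R|=0.78898 <1
  x=-3.006: |R|=0.74621 <1
  x=-2.110: |R|=0.40069 <1
  x=-4.207: |R|=1.09337 >1
  x=-3.995: |R|=1.03951 >1
So |R|<1 on (-3.8462, 0).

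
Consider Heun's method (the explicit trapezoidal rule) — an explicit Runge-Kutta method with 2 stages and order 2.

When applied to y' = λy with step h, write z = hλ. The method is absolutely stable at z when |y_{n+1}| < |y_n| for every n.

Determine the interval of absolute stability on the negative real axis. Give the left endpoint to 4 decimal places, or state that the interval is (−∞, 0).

(-2.0000, 0).

On y'=λy, z=hλ:
  order 2, 2-stage ⇒ R(z)=1+z+z^2/2
  (e.g. R(-1.61)=0.68605, |R|=0.68605)

Find x<0 with |R(x)|<1.
x=-1.61: |R|=0.6861
|R(-2.18)|=1.1962 |R(-1.89)|=0.8960 |R(-1.27)|=0.5364
Bisect:
  x_lo=-2.3480 |R|=1.4085  x_hi=-0.1262 |R|=0.8818
  mid=-1.23707 |R|=0.52810 →hi
  mid=-1.79253 |R|=0.81405 →hi
  mid=-2.07026 |R|=1.07273 →lo
  mid=-1.93139 |R|=0.93375 →hi
  mid=-2.00083 |R|=1.00083 →lo
  mid=-1.96611 |R|=0.96669 →hi
  mid=-1.98347 |R|=0.98361 →hi
  mid=-1.99215 |R|=0.99218 →hi
  mid=-1.99649 |R|=0.99649 →hi
  mid=-1.99866 |R|=0.99866 →hi
  ...
  [-2.00001,-1.99988] ⇒ x*=-2.0000
Interval (-2.0000, 0).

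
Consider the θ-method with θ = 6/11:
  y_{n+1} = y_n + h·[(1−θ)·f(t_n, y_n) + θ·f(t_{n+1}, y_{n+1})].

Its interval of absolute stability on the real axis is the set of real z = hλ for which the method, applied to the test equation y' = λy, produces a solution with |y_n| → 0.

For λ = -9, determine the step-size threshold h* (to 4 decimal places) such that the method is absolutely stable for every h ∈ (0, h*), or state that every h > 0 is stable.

(−∞, 0) — no finite endpoint. Any h>0 works for λ=-9.

Test eqn y'=λy, z=hλ:
  y_{n+1} = y_n + z·[5/11·y_n + 6/11·y_{n+1}] ⇒ (1 − 6/11z)y_{n+1} = (1 + 5/11z)y_n
  so R(z) = (1 + 5/11z)/(1 − 6/11z).

Solve |R(x)|<1 on ℝ⁻.
x=-1.17: |R|=0.2858
x=-2: |R|=0.0435
x=-10: |R|=0.5493
x=-100: |R|=0.8003
θ=6/11≥1/2 ⇒ |1+5/11x|<|1−6/11x| ∀x<0 ⇒ stable on all of ℝ⁻.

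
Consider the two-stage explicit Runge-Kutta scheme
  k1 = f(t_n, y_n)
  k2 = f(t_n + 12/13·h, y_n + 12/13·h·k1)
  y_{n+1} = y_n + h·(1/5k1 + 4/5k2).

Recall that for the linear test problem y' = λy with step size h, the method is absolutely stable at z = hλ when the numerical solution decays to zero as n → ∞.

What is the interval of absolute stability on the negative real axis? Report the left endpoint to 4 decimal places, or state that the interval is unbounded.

z∈(-1.3542,0).

Set f=λy, z=hλ:
  k1=λy_n ⇒ h·k1=z·y_n;  k2=λ(1+12/13z)y_n ⇒ h·k2=z(1+12/13z)y_n
  y_{n+1}/y_n = 1 + 1/5z + 4/5z(1+12/13z) = 1 + z + 48/65z²
  Hence R(z) = 1 + z + 48/65z².

Boundary: |R(x)|=1, x<0.
x=-1.7: |R|=1.4342
R=1: x+48/65x²=0 ⇒ x=−65/48=-1.3542; min R=1−1/(4·48/65)=0.6615>−1
Confirm numerically:
  x=-1.004: |R|=0.74038 <1
  x=-0.779: |R|=0.66913 <1
  x=-0.676: |R|=0.66146 <1
  x=-1.796: |R|=1.58599 >1
  x=-1.444: |R|=1.09579 >1
Stable set (-1.3542, 0).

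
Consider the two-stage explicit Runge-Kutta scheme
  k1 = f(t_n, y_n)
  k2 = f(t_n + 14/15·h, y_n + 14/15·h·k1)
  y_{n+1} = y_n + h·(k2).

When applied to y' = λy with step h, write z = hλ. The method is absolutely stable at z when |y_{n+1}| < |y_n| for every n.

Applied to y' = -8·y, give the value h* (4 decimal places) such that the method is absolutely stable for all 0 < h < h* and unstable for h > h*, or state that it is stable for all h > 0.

Test eqn y'=λy, z=hλ:
  k1=λy_n ⇒ h·k1=z·y_n;  k2=λ(1+14/15z)y_n ⇒ h·k2=z(1+14/15z)y_n
  y_{n+1}/y_n = 1 + z(1+14/15z) = 1 + z + 14/15z²
  ⇒ R(z) = 1 + z + 14/15z².

Solve |R(x)|<1 on ℝ⁻.
x=-1.05: |R|=0.9790
R=1: x+14/15x²=0 ⇒ x=−15/14=-1.0714; min R=1−1/(4·14/15)=0.7321>−1
Confirm numerically:
  x=-0.763: |R|=0.78036 <1
  x=-0.489: |R|=0.73418 <1
  x=-0.477: |R|=0.73536 <1
  x=-1.307: |R|=1.28737 >1
  x=-1.159: |R|=1.09473 >1
  x=-1.138: |R|=1.07071 >1
Stable set (-1.0714, 0).

(-1.0714,0); λ=-8 ⇒ h* = (15/14)/8 = 0.1339.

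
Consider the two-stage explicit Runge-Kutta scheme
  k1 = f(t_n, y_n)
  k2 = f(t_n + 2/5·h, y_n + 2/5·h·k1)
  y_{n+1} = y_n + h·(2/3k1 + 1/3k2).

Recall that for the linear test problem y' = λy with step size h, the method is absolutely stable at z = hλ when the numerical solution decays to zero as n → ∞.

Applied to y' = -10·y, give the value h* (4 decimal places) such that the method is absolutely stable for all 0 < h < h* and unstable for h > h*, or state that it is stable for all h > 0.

On y'=λy, z=hλ:
  k1=λy_n ⇒ h·k1=z·y_n;  k2=λ(1+2/5z)y_n ⇒ h·k2=z(1+2/5z)y_n
  y_{n+1}/y_n = 1 + 2/3z + 1/3z(1+2/5z) = 1 + z + 2/15z²
  ⇒ R(z) = 1 + z + 2/15z².

Need |R(x)|<1, x<0.
x=-1.57: |R|=0.2413
R=1: x+2/15x²=0 ⇒ x=−15/2=-7.5000; min R=1−1/(4·2/15)=-0.8750>−1
Confirm numerically:
  x=-7.393: |R|=0.89453 <1
  x=-5.635: |R|=0.40124 <1
  x=-5.353: |R|=0.53239 <1
  x=-3.915: |R|=0.87137 <1
  x=-7.945: |R|=1.47140 >1
  x=-7.761: |R|=1.27008 >1
  x=-7.733: |R|=1.24024 >1
So |R|<1 on (-7.5000, 0).

(-7.5000,0); λ=-10 ⇒ h* = (15/2)/10 = 0.7500.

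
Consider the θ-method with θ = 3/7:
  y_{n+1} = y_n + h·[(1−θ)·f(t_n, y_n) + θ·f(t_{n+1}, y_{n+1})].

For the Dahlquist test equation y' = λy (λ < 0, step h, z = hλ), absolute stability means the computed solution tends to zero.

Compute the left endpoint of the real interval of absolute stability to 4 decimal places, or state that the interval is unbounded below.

left endpoint -14.0000.

On y'=λy, z=hλ:
  y_{n+1} = y_n + z·[4/7·y_n + 3/7·y_{n+1}] ⇒ (1 − 3/7z)y_{n+1} = (1 + 4/7z)y_n
  so R(z) = (1 + 4/7z)/(1 − 3/7z).

Find x<0 with |R(x)|<1.
x=-0.86: |R|=0.3716
R=−1: 1+4/7x = −1+3/7x ⇒ -1/7x=2 ⇒ x=2/(-1/7)=-14.0000
Confirm numerically:
  x=-13.110: |R|=0.98079 <1
  x=-9.969: |R|=0.89078 <1
  x=-8.608: |R|=0.83573 <1
  x=-6.196: |R|=0.69501 <1
  x=-14.543: |R|=1.01073 >1
  x=-14.411: |R|=1.00818 >1
  x=-14.287: |R|=1.00576 >1
Interval (-14.0000, 0).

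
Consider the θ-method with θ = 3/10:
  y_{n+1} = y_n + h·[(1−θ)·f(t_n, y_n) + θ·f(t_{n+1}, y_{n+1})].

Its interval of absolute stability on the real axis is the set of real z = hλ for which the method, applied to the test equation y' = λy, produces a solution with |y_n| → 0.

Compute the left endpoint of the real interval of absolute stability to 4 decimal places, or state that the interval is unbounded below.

z* = -5.0000.

On y'=λy, z=hλ:
  y_{n+1} = y_n + z·[7/10·y_n + 3/10·y_{n+1}] ⇒ (1 − 3/10z)y_{n+1} = (1 + 7/10z)y_n
  so R(z) = (1 + 7/10z)/(1 − 3/10z).

Find x<0 with |R(x)|<1.
x=-1.16: |R|=0.1395
R=−1: 1+7/10x = −1+3/10x ⇒ -2/5x=2 ⇒ x=2/(-2/5)=-5.0000
Confirm numerically:
  x=-4.430: |R|=0.90210 <1
  x=-3.331: |R|=0.66608 <1
  x=-2.701: |R|=0.49202 <1
  x=-2.059: |R|=0.27279 <1
  x=-5.438: |R|=1.06658 >1
  x=-5.147: |R|=1.02311 >1
  x=-5.059: |R|=1.00937 >1
So |R|<1 on (-5.0000, 0).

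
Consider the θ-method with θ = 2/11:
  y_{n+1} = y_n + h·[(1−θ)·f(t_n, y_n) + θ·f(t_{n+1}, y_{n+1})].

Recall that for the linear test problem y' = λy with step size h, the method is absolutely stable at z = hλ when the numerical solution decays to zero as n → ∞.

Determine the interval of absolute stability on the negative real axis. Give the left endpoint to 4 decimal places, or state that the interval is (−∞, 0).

(-3.1429, 0).

Set f=λy, z=hλ:
  y_{n+1} = y_n + z·[9/11·y_n + 2/11·y_{n+1}] ⇒ (1 − 2/11z)y_{n+1} = (1 + 9/11z)y_n
  so R(z) = (1 + 9/11z)/(1 − 2/11z).

Solve |R(x)|<1 on ℝ⁻.
x=-0.8: |R|=0.3016
R=−1: 1+9/11x = −1+2/11x ⇒ -7/11x=2 ⇒ x=2/(-7/11)=-3.1429
Confirm numerically:
  x=-2.819: |R|=0.86375 <1
  x=-2.055: |R|=0.49603 <1
  x=-1.961: |R|=0.44558 <1
  x=-3.675: |R|=1.20300 >1
  x=-3.575: |R|=1.16667 >1
  x=-3.557: |R|=1.16004 >1
So |R|<1 on (-3.1429, 0).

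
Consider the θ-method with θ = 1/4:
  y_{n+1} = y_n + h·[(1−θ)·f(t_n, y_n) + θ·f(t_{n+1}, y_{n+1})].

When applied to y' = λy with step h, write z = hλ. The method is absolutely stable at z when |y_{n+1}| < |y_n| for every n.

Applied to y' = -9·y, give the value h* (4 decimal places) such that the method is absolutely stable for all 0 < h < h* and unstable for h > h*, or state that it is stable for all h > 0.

Test eqn y'=λy, z=hλ:
  y_{n+1} = y_n + z·[3/4·y_n + 1/4·y_{n+1}] ⇒ (1 − 1/4z)y_{n+1} = (1 + 3/4z)y_n
  Hence R(z) = (1 + 3/4z)/(1 − 1/4z).

Solve |R(x)|<1 on ℝ⁻.
x=-1.34: |R|=0.0037
R=−1: 1+3/4x = −1+1/4x ⇒ -1/2x=2 ⇒ x=2/(-1/2)=-4.0000
Confirm numerically:
  x=-3.574: |R|=0.88751 <1
  x=-2.769: |R|=0.63628 <1
  x=-1.943: |R|=0.30776 <1
  x=-4.162: |R|=1.03970 >1
  x=-4.055: |R|=1.01366 >1
  x=-4.048: |R|=1.01193 >1
So |R|<1 on (-4.0000, 0).

(-4.0000,0); λ=-9 ⇒ h* = (4)/9 = 0.4444.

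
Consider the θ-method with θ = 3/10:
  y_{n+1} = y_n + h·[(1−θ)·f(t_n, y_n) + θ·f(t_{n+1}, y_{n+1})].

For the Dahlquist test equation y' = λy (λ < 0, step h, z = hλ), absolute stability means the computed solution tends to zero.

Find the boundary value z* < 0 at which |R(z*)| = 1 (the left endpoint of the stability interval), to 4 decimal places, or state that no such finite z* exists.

left endpoint -5.0000.

Test eqn y'=λy, z=hλ:
  y_{n+1} = y_n + z·[7/10·y_n + 3/10·y_{n+1}] ⇒ (1 − 3/10z)y_{n+1} = (1 + 7/10z)y_n
  so R(z) = (1 + 7/10z)/(1 − 3/10z).

Solve |R(x)|<1 on ℝ⁻.
x=-1.6: |R|=0.0811
R=−1: 1+7/10x = −1+3/10x ⇒ -2/5x=2 ⇒ x=2/(-2/5)=-5.0000
Confirm numerically:
  x=-4.200: |R|=0.85841 <1
  x=-3.830: |R|=0.78222 <1
  x=-3.308: |R|=0.66031 <1
  x=-5.597: |R|=1.08913 >1
  x=-5.255: |R|=1.03959 >1
  x=-5.172: |R|=1.02696 >1
Interval (-5.0000, 0).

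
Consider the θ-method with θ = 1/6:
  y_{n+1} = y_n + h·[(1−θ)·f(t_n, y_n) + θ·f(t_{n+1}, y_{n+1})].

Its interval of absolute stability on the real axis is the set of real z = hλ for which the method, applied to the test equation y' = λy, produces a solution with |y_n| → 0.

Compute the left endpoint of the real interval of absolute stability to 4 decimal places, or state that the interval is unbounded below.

Set f=λy, z=hλ:
  y_{n+1} = y_n + z·[5/6·y_n + 1/6·y_{n+1}] ⇒ (1 − 1/6z)y_{n+1} = (1 + 5/6z)y_n
  so R(z) = (1 + 5/6z)/(1 − 1/6z).

Solve |R(x)|<1 on ℝ⁻.
x=-0.96: |R|=0.1724
R=−1: 1+5/6x = −1+1/6x ⇒ -2/3x=2 ⇒ x=2/(-2/3)=-3.0000
Confirm numerically:
  x=-2.736: |R|=0.87912 <1
  x=-2.670: |R|=0.84775 <1
  x=-2.573: |R|=0.80077 <1
  x=-2.029: |R|=0.51625 <1
  x=-3.264: |R|=1.11399 >1
  x=-3.182: |R|=1.07929 >1
Stable set (-3.0000, 0).

z* = -3.0000.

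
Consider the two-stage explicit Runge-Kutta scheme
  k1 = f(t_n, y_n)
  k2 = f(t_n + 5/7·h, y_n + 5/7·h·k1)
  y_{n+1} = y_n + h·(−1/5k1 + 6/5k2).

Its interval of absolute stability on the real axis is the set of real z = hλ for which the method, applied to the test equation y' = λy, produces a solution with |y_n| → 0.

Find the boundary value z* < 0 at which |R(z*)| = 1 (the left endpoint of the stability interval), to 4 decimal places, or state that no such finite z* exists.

left endpoint -1.1667.

On y'=λy, z=hλ:
  k1=λy_n ⇒ h·k1=z·y_n;  k2=λ(1+5/7z)y_n ⇒ h·k2=z(1+5/7z)y_n
  y_{n+1}/y_n = 1 − 1/5z + 6/5z(1+5/7z) = 1 + z + 6/7z²
  Hence R(z) = 1 + z + 6/7z².

Solve |R(x)|<1 on ℝ⁻.
x=-0.6: |R|=0.7086
R=1: x+6/7x²=0 ⇒ x=−7/6=-1.1667; min R=1−1/(4·6/7)=0.7083>−1
Confirm numerically:
  x=-0.869: |R|=0.77828 <1
  x=-0.676: |R|=0.71569 <1
  x=-0.526: |R|=0.71115 <1
  x=-0.517: |R|=0.71210 <1
  x=-1.600: |R|=1.59429 >1
  x=-1.371: |R|=1.24012 >1
Interval (-1.1667, 0).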